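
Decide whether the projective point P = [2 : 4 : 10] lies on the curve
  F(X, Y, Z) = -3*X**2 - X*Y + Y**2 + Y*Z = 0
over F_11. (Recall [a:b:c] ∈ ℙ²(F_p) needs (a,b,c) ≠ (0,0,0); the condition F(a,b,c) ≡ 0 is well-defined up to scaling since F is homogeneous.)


F(2,4,10) ≡ 3 (mod 11); P is NOT on the curve.

Evaluate F(2, 4, 10) term-by-term (mod 11).
  -3*X**2 ↦ -3·4·1·1 = -12
  -X*Y ↦ -1·2·4·1 = -8
  Y**2 ↦ 1·1·16·1 = 16
  Y*Z ↦ 1·1·4·10 = 40
Sum: F(2, 4, 10) = (-12) + (-8) + (16) + (40) = 36.
Reducing mod 11: 36 ≡ 3 (mod 11).
Since F(a, b, c) ≡ 3 ≠ 0 (mod 11), P does NOT lie on the curve.


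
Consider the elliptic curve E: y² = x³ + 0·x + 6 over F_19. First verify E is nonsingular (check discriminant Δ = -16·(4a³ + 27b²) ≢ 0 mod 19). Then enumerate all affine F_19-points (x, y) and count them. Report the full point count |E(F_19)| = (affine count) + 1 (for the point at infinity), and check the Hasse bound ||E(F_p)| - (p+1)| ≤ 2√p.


Affine points = {(0, 5), (0, 14), (1, 8), (1, 11), (5, 6), (5, 13), (7, 8), (7, 11), (8, 9), (8, 10), (11, 8), (11, 11), (12, 9), (12, 10), (16, 6), (16, 13), (17, 6), (17, 13), (18, 9), (18, 10)}; affine count = 20; |E(F_19)| = 21.

Discriminant check: Δ ∝ 4a³ + 27b² = 4·0³ + 27·6² = 4·0 + 27·36 ≡ 3 (mod 19). Nonzero ⇒ E is nonsingular.
For each x ∈ F_19, compute rhs = x³ + 0·x + 6 mod 19, then count y ∈ F_19 with y² ≡ rhs.
  x = 0: rhs = 6, matching y values: 5, 14 (2 points).
  x = 1: rhs = 7, matching y values: 8, 11 (2 points).
  x = 2: rhs = 14, matching y values: none (0 points).
  x = 3: rhs = 14, matching y values: none (0 points).
  x = 4: rhs = 13, matching y values: none (0 points).
  x = 5: rhs = 17, matching y values: 6, 13 (2 points).
  x = 6: rhs = 13, matching y values: none (0 points).
  x = 7: rhs = 7, matching y values: 8, 11 (2 points).
  x = 8: rhs = 5, matching y values: 9, 10 (2 points).
  x = 9: rhs = 13, matching y values: none (0 points).
  x = 10: rhs = 18, matching y values: none (0 points).
  x = 11: rhs = 7, matching y values: 8, 11 (2 points).
  x = 12: rhs = 5, matching y values: 9, 10 (2 points).
  x = 13: rhs = 18, matching y values: none (0 points).
  x = 14: rhs = 14, matching y values: none (0 points).
  x = 15: rhs = 18, matching y values: none (0 points).
  x = 16: rhs = 17, matching y values: 6, 13 (2 points).
  x = 17: rhs = 17, matching y values: 6, 13 (2 points).
  x = 18: rhs = 5, matching y values: 9, 10 (2 points).
Total affine count: 20.
Full point count |E(F_19)| = 20 + 1 = 21.
Hasse bound: |21 − (19+1)| = |1| = 1 ≤ 2√19 ≈ 8.7178 ✓.


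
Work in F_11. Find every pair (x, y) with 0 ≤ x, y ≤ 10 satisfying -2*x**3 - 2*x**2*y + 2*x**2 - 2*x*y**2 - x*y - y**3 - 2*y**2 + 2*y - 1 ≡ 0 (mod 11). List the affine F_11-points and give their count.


Affine F_11-points: {(1, 5), (5, 2), (5, 3), (5, 5), (8, 9)}; count = 5.

For each of the 121 pairs (x, y) ∈ F_11², evaluate f(x, y) mod 11. Record the zeros.
  x = 0: [0↦10, 1↦9, 2↦9, 3↦4, 4↦10, 5↦10, 6↦9, 7↦1, 8↦2, 9↦6, 10↦7]  zeros at y ∈ ∅
  x = 1: [0↦10, 1↦4, 2↦6, 3↦10, 4↦10, 5↦0, 6↦7, 7↦3, 8↦4, 9↦4, 10↦8]  zeros at y ∈ {5}
  x = 2: [0↦2, 1↦9, 2↦9, 3↦7, 4↦8, 5↦6, 6↦6, 7↦2, 8↦10, 9↦2, 10↦5]  zeros at y ∈ ∅
  x = 3: [0↦7, 1↦1, 2↦6, 3↦5, 4↦3, 5↦5, 6↦5, 7↦8, 8↦8, 9↦10, 10↦8]  zeros at y ∈ ∅
  x = 4: [0↦2, 1↦1, 2↦7, 3↦3, 4↦5, 5↦7, 6↦3, 7↦9, 8↦8, 9↦5, 10↦5]  zeros at y ∈ ∅
  x = 5: [0↦8, 1↦8, 2↦0, 3↦0, 4↦2, 5↦0, 6↦10, 7↦4, 8↦9, 9↦8, 10↦6]  zeros at y ∈ {2, 3, 5}
  x = 6: [0↦2, 1↦10, 2↦6, 3↦6, 4↦4, 5↦5, 6↦3, 7↦3, 8↦10, 9↦7, 10↦10]  zeros at y ∈ ∅
  x = 7: [0↦5, 1↦6, 2↦2, 3↦9, 4↦10, 5↦10, 6↦3, 7↦5, 8↦10, 9↦1, 10↦5]  zeros at y ∈ ∅
  x = 8: [0↦5, 1↦6, 2↦9, 3↦8, 4↦8, 5↦3, 6↦9, 7↦9, 8↦8, 9↦0, 10↦1]  zeros at y ∈ {9}
  x = 9: [0↦1, 1↦9, 2↦4, 3↦2, 4↦8, 5↦5, 6↦9, 7↦3, 8↦3, 9↦3, 10↦8]  zeros at y ∈ ∅
  x = 10: [0↦3, 1↦3, 2↦8, 3↦1, 4↦9, 5↦4, 6↦2, 7↦8, 8↦5, 9↦9, 10↦3]  zeros at y ∈ ∅
Collecting zeros: affine points = {(1, 5), (5, 2), (5, 3), (5, 5), (8, 9)}.
Total count |C(F_11)_aff| = 5.


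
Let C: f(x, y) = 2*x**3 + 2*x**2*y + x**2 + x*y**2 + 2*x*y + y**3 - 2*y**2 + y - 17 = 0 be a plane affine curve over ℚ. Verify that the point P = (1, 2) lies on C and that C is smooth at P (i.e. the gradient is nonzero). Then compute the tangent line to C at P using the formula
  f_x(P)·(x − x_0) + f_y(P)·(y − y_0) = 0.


Tangent line at P: 24*x + 13*y - 50 = 0.

Step 1: f(1, 2) = 0, so P lies on C.
Step 2: partial derivatives
  f_x(x, y) = 6*x**2 + 4*x*y + 2*x + y**2 + 2*y, f_y(x, y) = 2*x**2 + 2*x*y + 2*x + 3*y**2 - 4*y + 1.
  f_x(P) = 24, f_y(P) = 13 (gradient nonzero, so P is smooth).
Step 3: tangent line at P: 24·(x − 1) + 13·(y − 2) = 0.
Expanding: 24*x + 13*y - 50 = 0.


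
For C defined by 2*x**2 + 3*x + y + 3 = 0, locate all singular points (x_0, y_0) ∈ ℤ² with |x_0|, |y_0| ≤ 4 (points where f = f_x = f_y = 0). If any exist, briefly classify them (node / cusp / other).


No singular points in the scanned grid; C is smooth there.

Compute partial derivatives:
  f_x = 4*x + 3.
  f_y = 1.
f_y = 1 is a nonzero constant, so f_y never vanishes: no point (x, y) can satisfy f = f_x = f_y = 0. In particular no (x, y) ∈ {−4, ..., 4}² is singular; the curve is smooth.


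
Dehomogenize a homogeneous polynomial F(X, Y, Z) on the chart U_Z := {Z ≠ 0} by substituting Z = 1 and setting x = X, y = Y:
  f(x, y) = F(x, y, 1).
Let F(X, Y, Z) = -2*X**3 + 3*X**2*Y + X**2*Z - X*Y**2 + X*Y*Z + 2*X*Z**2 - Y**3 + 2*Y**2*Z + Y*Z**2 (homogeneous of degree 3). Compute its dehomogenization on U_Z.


f(x, y) = -2*x**3 + 3*x**2*y + x**2 - x*y**2 + x*y + 2*x - y**3 + 2*y**2 + y

On U_Z we set Z = 1. Each monomial c·X^i·Y^j·Z^k in F becomes c·x^i·y^j·1^k = c·x^i·y^j.
Substituting Z = 1: F(X, Y, 1) = -2*x**3 + 3*x**2*y + x**2 - x*y**2 + x*y + 2*x - y**3 + 2*y**2 + y.
Note: deg(f) ≤ deg(F) = 3; strict inequality happens when F is divisible by Z (lost terms).


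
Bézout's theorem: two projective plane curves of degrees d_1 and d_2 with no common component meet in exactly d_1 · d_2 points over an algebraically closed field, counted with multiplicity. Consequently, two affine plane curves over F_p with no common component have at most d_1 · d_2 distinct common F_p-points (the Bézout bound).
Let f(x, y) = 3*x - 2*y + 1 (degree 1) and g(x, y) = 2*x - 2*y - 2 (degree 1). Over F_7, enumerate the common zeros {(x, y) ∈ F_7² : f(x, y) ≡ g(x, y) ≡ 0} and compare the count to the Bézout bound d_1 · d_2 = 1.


Common zeros: {(4, 3)}; count = 1; Bézout bound = 1.

deg(f) = 1, deg(g) = 1, so Bézout bound = 1.
Scan x ∈ F_7. For each x, list the y ∈ F_7 with f(x, y) ≡ 0 and those with g(x, y) ≡ 0 (mod 7); the common zeros in that column are the intersection.
  x = 0: f ≡ 0 at y ∈ {4}; g ≡ 0 at y ∈ {6}; common: ∅.
  x = 1: f ≡ 0 at y ∈ {2}; g ≡ 0 at y ∈ {0}; common: ∅.
  x = 2: f ≡ 0 at y ∈ {0}; g ≡ 0 at y ∈ {1}; common: ∅.
  x = 3: f ≡ 0 at y ∈ {5}; g ≡ 0 at y ∈ {2}; common: ∅.
  x = 4: f ≡ 0 at y ∈ {3}; g ≡ 0 at y ∈ {3}; common: {3}.
  x = 5: f ≡ 0 at y ∈ {1}; g ≡ 0 at y ∈ {4}; common: ∅.
  x = 6: f ≡ 0 at y ∈ {6}; g ≡ 0 at y ∈ {5}; common: ∅.
Collecting: common zeros = {(4, 3)}, so the count is 1.
Comparison with the Bézout bound: 1 ≤ 1 = deg(f)·deg(g), as expected for curves with no common component (the bound is attained).


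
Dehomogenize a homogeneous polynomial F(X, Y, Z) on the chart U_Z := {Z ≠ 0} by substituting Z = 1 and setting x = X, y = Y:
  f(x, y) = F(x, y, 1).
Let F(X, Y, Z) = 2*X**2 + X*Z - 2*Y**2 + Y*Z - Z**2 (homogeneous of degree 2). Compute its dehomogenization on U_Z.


f(x, y) = 2*x**2 + x - 2*y**2 + y - 1

On U_Z we set Z = 1. Each monomial c·X^i·Y^j·Z^k in F becomes c·x^i·y^j·1^k = c·x^i·y^j.
Substituting Z = 1: F(X, Y, 1) = 2*x**2 + x - 2*y**2 + y - 1.
Note: deg(f) ≤ deg(F) = 2; strict inequality happens when F is divisible by Z (lost terms).


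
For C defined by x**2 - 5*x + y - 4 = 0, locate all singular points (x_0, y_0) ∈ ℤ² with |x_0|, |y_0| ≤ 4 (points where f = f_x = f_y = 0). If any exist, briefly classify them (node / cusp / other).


No singular points in the scanned grid; C is smooth there.

Compute partial derivatives:
  f_x = 2*x - 5.
  f_y = 1.
f_y = 1 is a nonzero constant, so f_y never vanishes: no point (x, y) can satisfy f = f_x = f_y = 0. In particular no (x, y) ∈ {−4, ..., 4}² is singular; the curve is smooth.


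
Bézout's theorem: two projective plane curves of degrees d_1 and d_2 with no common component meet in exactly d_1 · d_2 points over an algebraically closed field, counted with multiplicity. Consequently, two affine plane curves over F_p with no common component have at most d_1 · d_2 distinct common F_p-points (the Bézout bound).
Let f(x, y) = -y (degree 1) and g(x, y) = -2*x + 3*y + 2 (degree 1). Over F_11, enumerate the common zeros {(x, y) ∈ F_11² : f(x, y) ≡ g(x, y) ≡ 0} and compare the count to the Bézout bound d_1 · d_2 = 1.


Common zeros: {(1, 0)}; count = 1; Bézout bound = 1.

deg(f) = 1, deg(g) = 1, so Bézout bound = 1.
Scan x ∈ F_11. For each x, list the y ∈ F_11 with f(x, y) ≡ 0 and those with g(x, y) ≡ 0 (mod 11); the common zeros in that column are the intersection.
  x = 0: f ≡ 0 at y ∈ {0}; g ≡ 0 at y ∈ {3}; common: ∅.
  x = 1: f ≡ 0 at y ∈ {0}; g ≡ 0 at y ∈ {0}; common: {0}.
  x = 2: f ≡ 0 at y ∈ {0}; g ≡ 0 at y ∈ {8}; common: ∅.
  x = 3: f ≡ 0 at y ∈ {0}; g ≡ 0 at y ∈ {5}; common: ∅.
  x = 4: f ≡ 0 at y ∈ {0}; g ≡ 0 at y ∈ {2}; common: ∅.
  x = 5: f ≡ 0 at y ∈ {0}; g ≡ 0 at y ∈ {10}; common: ∅.
  x = 6: f ≡ 0 at y ∈ {0}; g ≡ 0 at y ∈ {7}; common: ∅.
  x = 7: f ≡ 0 at y ∈ {0}; g ≡ 0 at y ∈ {4}; common: ∅.
  x = 8: f ≡ 0 at y ∈ {0}; g ≡ 0 at y ∈ {1}; common: ∅.
  x = 9: f ≡ 0 at y ∈ {0}; g ≡ 0 at y ∈ {9}; common: ∅.
  x = 10: f ≡ 0 at y ∈ {0}; g ≡ 0 at y ∈ {6}; common: ∅.
Collecting: common zeros = {(1, 0)}, so the count is 1.
Comparison with the Bézout bound: 1 ≤ 1 = deg(f)·deg(g), as expected for curves with no common component (the bound is attained).


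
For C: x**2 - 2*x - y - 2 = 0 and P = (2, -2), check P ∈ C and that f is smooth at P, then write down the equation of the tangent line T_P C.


Tangent line at P: 2*x - y - 6 = 0.

Step 1: f(2, -2) = 0, so P lies on C.
Step 2: partial derivatives
  f_x(x, y) = 2*x - 2, f_y(x, y) = -1.
  f_x(P) = 2, f_y(P) = -1 (gradient nonzero, so P is smooth).
Step 3: tangent line at P: 2·(x − 2) + -1·(y − -2) = 0.
Expanding: 2*x - y - 6 = 0.


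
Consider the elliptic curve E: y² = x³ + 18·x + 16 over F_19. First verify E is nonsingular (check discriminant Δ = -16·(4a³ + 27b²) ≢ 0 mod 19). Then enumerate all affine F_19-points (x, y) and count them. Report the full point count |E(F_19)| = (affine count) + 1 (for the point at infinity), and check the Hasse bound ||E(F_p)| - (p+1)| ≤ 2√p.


Affine points = {(0, 4), (0, 15), (1, 4), (1, 15), (4, 0), (6, 6), (6, 13), (8, 8), (8, 11), (11, 5), (11, 14), (16, 7), (16, 12), (18, 4), (18, 15)}; affine count = 15; |E(F_19)| = 16.

Discriminant check: Δ ∝ 4a³ + 27b² = 4·18³ + 27·16² = 4·5832 + 27·256 ≡ 11 (mod 19). Nonzero ⇒ E is nonsingular.
For each x ∈ F_19, compute rhs = x³ + 18·x + 16 mod 19, then count y ∈ F_19 with y² ≡ rhs.
  x = 0: rhs = 16, matching y values: 4, 15 (2 points).
  x = 1: rhs = 16, matching y values: 4, 15 (2 points).
  x = 2: rhs = 3, matching y values: none (0 points).
  x = 3: rhs = 2, matching y values: none (0 points).
  x = 4: rhs = 0, matching y values: 0 (1 points).
  x = 5: rhs = 3, matching y values: none (0 points).
  x = 6: rhs = 17, matching y values: 6, 13 (2 points).
  x = 7: rhs = 10, matching y values: none (0 points).
  x = 8: rhs = 7, matching y values: 8, 11 (2 points).
  x = 9: rhs = 14, matching y values: none (0 points).
  x = 10: rhs = 18, matching y values: none (0 points).
  x = 11: rhs = 6, matching y values: 5, 14 (2 points).
  x = 12: rhs = 3, matching y values: none (0 points).
  x = 13: rhs = 15, matching y values: none (0 points).
  x = 14: rhs = 10, matching y values: none (0 points).
  x = 15: rhs = 13, matching y values: none (0 points).
  x = 16: rhs = 11, matching y values: 7, 12 (2 points).
  x = 17: rhs = 10, matching y values: none (0 points).
  x = 18: rhs = 16, matching y values: 4, 15 (2 points).
Total affine count: 15.
Full point count |E(F_19)| = 15 + 1 = 16.
Hasse bound: |16 − (19+1)| = |-4| = 4 ≤ 2√19 ≈ 8.7178 ✓.


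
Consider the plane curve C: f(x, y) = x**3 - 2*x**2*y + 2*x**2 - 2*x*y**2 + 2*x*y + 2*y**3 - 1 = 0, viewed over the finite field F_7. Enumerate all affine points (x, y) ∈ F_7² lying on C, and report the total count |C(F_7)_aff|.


Affine F_7-points: {(1, 4), (2, 2), (2, 3), (2, 4), (3, 1), (3, 4), (3, 5), (5, 1), (5, 2), (6, 0), (6, 1), (6, 5)}; count = 12.

For each of the 49 pairs (x, y) ∈ F_7², evaluate f(x, y) mod 7. Record the zeros.
  x = 0: [0↦6, 1↦1, 2↦1, 3↦4, 4↦1, 5↦4, 6↦4]  zeros at y ∈ ∅
  x = 1: [0↦2, 1↦2, 2↦3, 3↦3, 4↦0, 5↦6, 6↦5]  zeros at y ∈ {4}
  x = 2: [0↦1, 1↦2, 2↦0, 3↦0, 4↦0, 5↦5, 6↦6]  zeros at y ∈ {2, 3, 4}
  x = 3: [0↦2, 1↦0, 2↦5, 3↦1, 4↦0, 5↦0, 6↦6]  zeros at y ∈ {1, 4, 5}
  x = 4: [0↦4, 1↦2, 2↦3, 3↦5, 4↦6, 5↦4, 6↦4]  zeros at y ∈ ∅
  x = 5: [0↦6, 1↦0, 2↦0, 3↦4, 4↦3, 5↦2, 6↦6]  zeros at y ∈ {1, 2}
  x = 6: [0↦0, 1↦0, 2↦2, 3↦4, 4↦4, 5↦0, 6↦4]  zeros at y ∈ {0, 1, 5}
Collecting zeros: affine points = {(1, 4), (2, 2), (2, 3), (2, 4), (3, 1), (3, 4), (3, 5), (5, 1), (5, 2), (6, 0), (6, 1), (6, 5)}.
Total count |C(F_7)_aff| = 12.


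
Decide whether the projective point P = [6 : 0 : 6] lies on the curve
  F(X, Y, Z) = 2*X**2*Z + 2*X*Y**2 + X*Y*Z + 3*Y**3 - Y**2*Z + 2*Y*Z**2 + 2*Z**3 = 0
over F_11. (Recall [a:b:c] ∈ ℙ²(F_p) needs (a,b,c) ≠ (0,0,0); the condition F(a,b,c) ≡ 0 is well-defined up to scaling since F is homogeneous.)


F(6,0,6) ≡ 6 (mod 11); P is NOT on the curve.

Evaluate F(6, 0, 6) term-by-term (mod 11).
  2*X**2*Z ↦ 2·36·1·6 = 432
  2*X*Y**2 ↦ 2·6·0·1 = 0
  X*Y*Z ↦ 1·6·0·6 = 0
  3*Y**3 ↦ 3·1·0·1 = 0
  -Y**2*Z ↦ -1·1·0·6 = 0
  2*Y*Z**2 ↦ 2·1·0·36 = 0
  2*Z**3 ↦ 2·1·1·216 = 432
Sum: F(6, 0, 6) = (432) + (0) + (0) + (0) + (0) + (0) + (432) = 864.
Reducing mod 11: 864 ≡ 6 (mod 11).
Since F(a, b, c) ≡ 6 ≠ 0 (mod 11), P does NOT lie on the curve.


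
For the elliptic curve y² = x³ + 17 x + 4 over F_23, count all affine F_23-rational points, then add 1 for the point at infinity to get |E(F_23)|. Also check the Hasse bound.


Affine points = {(0, 2), (0, 21), (2, 0), (3, 6), (3, 17), (6, 0), (7, 11), (7, 12), (8, 10), (8, 13), (9, 9), (9, 14), (10, 1), (10, 22), (11, 2), (11, 21), (12, 2), (12, 21), (15, 0), (16, 5), (16, 18), (17, 10), (17, 13), (18, 1), (18, 22), (20, 8), (20, 15), (21, 10), (21, 13), (22, 3), (22, 20)}; affine count = 31; |E(F_23)| = 32.

Discriminant check: Δ ∝ 4a³ + 27b² = 4·17³ + 27·4² = 4·4913 + 27·16 ≡ 5 (mod 23). Nonzero ⇒ E is nonsingular.
For each x ∈ F_23, compute rhs = x³ + 17·x + 4 mod 23, then count y ∈ F_23 with y² ≡ rhs.
  x = 0: rhs = 4, matching y values: 2, 21 (2 points).
  x = 1: rhs = 22, matching y values: none (0 points).
  x = 2: rhs = 0, matching y values: 0 (1 points).
  x = 3: rhs = 13, matching y values: 6, 17 (2 points).
  x = 4: rhs = 21, matching y values: none (0 points).
  x = 5: rhs = 7, matching y values: none (0 points).
  x = 6: rhs = 0, matching y values: 0 (1 points).
  x = 7: rhs = 6, matching y values: 11, 12 (2 points).
  x = 8: rhs = 8, matching y values: 10, 13 (2 points).
  x = 9: rhs = 12, matching y values: 9, 14 (2 points).
  x = 10: rhs = 1, matching y values: 1, 22 (2 points).
  x = 11: rhs = 4, matching y values: 2, 21 (2 points).
  x = 12: rhs = 4, matching y values: 2, 21 (2 points).
  x = 13: rhs = 7, matching y values: none (0 points).
  x = 14: rhs = 19, matching y values: none (0 points).
  x = 15: rhs = 0, matching y values: 0 (1 points).
  x = 16: rhs = 2, matching y values: 5, 18 (2 points).
  x = 17: rhs = 8, matching y values: 10, 13 (2 points).
  x = 18: rhs = 1, matching y values: 1, 22 (2 points).
  x = 19: rhs = 10, matching y values: none (0 points).
  x = 20: rhs = 18, matching y values: 8, 15 (2 points).
  x = 21: rhs = 8, matching y values: 10, 13 (2 points).
  x = 22: rhs = 9, matching y values: 3, 20 (2 points).
Total affine count: 31.
Full point count |E(F_23)| = 31 + 1 = 32.
Hasse bound: |32 − (23+1)| = |8| = 8 ≤ 2√23 ≈ 9.5917 ✓.


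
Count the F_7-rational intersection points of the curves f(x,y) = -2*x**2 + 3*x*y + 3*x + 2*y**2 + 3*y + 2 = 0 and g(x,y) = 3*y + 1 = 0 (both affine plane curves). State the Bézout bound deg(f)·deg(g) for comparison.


Common zeros: ∅; count = 0; Bézout bound = 2.

deg(f) = 2, deg(g) = 1, so Bézout bound = 2.
Scan x ∈ F_7. For each x, list the y ∈ F_7 with f(x, y) ≡ 0 and those with g(x, y) ≡ 0 (mod 7); the common zeros in that column are the intersection.
  x = 0: f ≡ 0 at y ∈ {1}; g ≡ 0 at y ∈ {2}; common: ∅.
  x = 1: f ≡ 0 at y ∈ ∅; g ≡ 0 at y ∈ {2}; common: ∅.
  x = 2: f ≡ 0 at y ∈ {0, 6}; g ≡ 0 at y ∈ {2}; common: ∅.
  x = 3: f ≡ 0 at y ∈ {0, 1}; g ≡ 0 at y ∈ {2}; common: ∅.
  x = 4: f ≡ 0 at y ∈ ∅; g ≡ 0 at y ∈ {2}; common: ∅.
  x = 5: f ≡ 0 at y ∈ {6}; g ≡ 0 at y ∈ {2}; common: ∅.
  x = 6: f ≡ 0 at y ∈ ∅; g ≡ 0 at y ∈ {2}; common: ∅.
Collecting: common zeros = ∅, so the count is 0.
Comparison with the Bézout bound: 0 ≤ 2 = deg(f)·deg(g), as expected for curves with no common component (the affine F_7-count falls short of the bound because intersections may lie at infinity, over extension fields, or carry multiplicity).


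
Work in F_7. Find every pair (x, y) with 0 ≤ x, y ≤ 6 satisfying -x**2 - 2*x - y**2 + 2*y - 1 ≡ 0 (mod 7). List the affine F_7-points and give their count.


Affine F_7-points: {(0, 1), (1, 3), (1, 6), (4, 3), (4, 6), (5, 1), (6, 0), (6, 2)}; count = 8.

For each of the 49 pairs (x, y) ∈ F_7², evaluate f(x, y) mod 7. Record the zeros.
  x = 0: [0↦6, 1↦0, 2↦6, 3↦3, 4↦5, 5↦5, 6↦3]  zeros at y ∈ {1}
  x = 1: [0↦3, 1↦4, 2↦3, 3↦0, 4↦2, 5↦2, 6↦0]  zeros at y ∈ {3, 6}
  x = 2: [0↦5, 1↦6, 2↦5, 3↦2, 4↦4, 5↦4, 6↦2]  zeros at y ∈ ∅
  x = 3: [0↦5, 1↦6, 2↦5, 3↦2, 4↦4, 5↦4, 6↦2]  zeros at y ∈ ∅
  x = 4: [0↦3, 1↦4, 2↦3, 3↦0, 4↦2, 5↦2, 6↦0]  zeros at y ∈ {3, 6}
  x = 5: [0↦6, 1↦0, 2↦6, 3↦3, 4↦5, 5↦5, 6↦3]  zeros at y ∈ {1}
  x = 6: [0↦0, 1↦1, 2↦0, 3↦4, 4↦6, 5↦6, 6↦4]  zeros at y ∈ {0, 2}
Collecting zeros: affine points = {(0, 1), (1, 3), (1, 6), (4, 3), (4, 6), (5, 1), (6, 0), (6, 2)}.
Total count |C(F_7)_aff| = 8.


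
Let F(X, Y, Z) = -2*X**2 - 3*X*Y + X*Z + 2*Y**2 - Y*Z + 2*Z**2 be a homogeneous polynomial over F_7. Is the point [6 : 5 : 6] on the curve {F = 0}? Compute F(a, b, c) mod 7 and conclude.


F(6,5,6) ≡ 1 (mod 7); P is NOT on the curve.

Evaluate F(6, 5, 6) term-by-term (mod 7).
  -2*X**2 ↦ -2·36·1·1 = -72
  -3*X*Y ↦ -3·6·5·1 = -90
  X*Z ↦ 1·6·1·6 = 36
  2*Y**2 ↦ 2·1·25·1 = 50
  -Y*Z ↦ -1·1·5·6 = -30
  2*Z**2 ↦ 2·1·1·36 = 72
Sum: F(6, 5, 6) = (-72) + (-90) + (36) + (50) + (-30) + (72) = -34.
Reducing mod 7: -34 ≡ 1 (mod 7).
Since F(a, b, c) ≡ 1 ≠ 0 (mod 7), P does NOT lie on the curve.


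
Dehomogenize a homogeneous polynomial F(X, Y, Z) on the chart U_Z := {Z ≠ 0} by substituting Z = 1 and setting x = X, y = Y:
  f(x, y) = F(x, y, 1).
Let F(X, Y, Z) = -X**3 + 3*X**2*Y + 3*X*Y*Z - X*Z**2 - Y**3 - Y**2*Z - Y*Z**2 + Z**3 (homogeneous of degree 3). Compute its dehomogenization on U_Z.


f(x, y) = -x**3 + 3*x**2*y + 3*x*y - x - y**3 - y**2 - y + 1

On U_Z we set Z = 1. Each monomial c·X^i·Y^j·Z^k in F becomes c·x^i·y^j·1^k = c·x^i·y^j.
Substituting Z = 1: F(X, Y, 1) = -x**3 + 3*x**2*y + 3*x*y - x - y**3 - y**2 - y + 1.
Note: deg(f) ≤ deg(F) = 3; strict inequality happens when F is divisible by Z (lost terms).


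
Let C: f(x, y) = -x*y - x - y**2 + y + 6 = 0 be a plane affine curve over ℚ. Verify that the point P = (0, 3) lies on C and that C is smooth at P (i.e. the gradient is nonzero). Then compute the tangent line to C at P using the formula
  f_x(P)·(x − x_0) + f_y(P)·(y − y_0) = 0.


Tangent line at P: -4*x - 5*y + 15 = 0.

Step 1: f(0, 3) = 0, so P lies on C.
Step 2: partial derivatives
  f_x(x, y) = -y - 1, f_y(x, y) = -x - 2*y + 1.
  f_x(P) = -4, f_y(P) = -5 (gradient nonzero, so P is smooth).
Step 3: tangent line at P: -4·(x − 0) + -5·(y − 3) = 0.
Expanding: -4*x - 5*y + 15 = 0.


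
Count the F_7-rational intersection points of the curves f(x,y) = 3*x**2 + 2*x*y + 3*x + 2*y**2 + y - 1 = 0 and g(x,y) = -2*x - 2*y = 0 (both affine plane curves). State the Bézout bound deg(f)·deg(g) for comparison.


Common zeros: {(5, 2), (6, 1)}; count = 2; Bézout bound = 2.

deg(f) = 2, deg(g) = 1, so Bézout bound = 2.
Scan x ∈ F_7. For each x, list the y ∈ F_7 with f(x, y) ≡ 0 and those with g(x, y) ≡ 0 (mod 7); the common zeros in that column are the intersection.
  x = 0: f ≡ 0 at y ∈ {4, 6}; g ≡ 0 at y ∈ {0}; common: ∅.
  x = 1: f ≡ 0 at y ∈ {4, 5}; g ≡ 0 at y ∈ {6}; common: ∅.
  x = 2: f ≡ 0 at y ∈ {2, 6}; g ≡ 0 at y ∈ {5}; common: ∅.
  x = 3: f ≡ 0 at y ∈ {0}; g ≡ 0 at y ∈ {4}; common: ∅.
  x = 4: f ≡ 0 at y ∈ {1, 5}; g ≡ 0 at y ∈ {3}; common: ∅.
  x = 5: f ≡ 0 at y ∈ {2, 3}; g ≡ 0 at y ∈ {2}; common: {2}.
  x = 6: f ≡ 0 at y ∈ {1, 3}; g ≡ 0 at y ∈ {1}; common: {1}.
Collecting: common zeros = {(5, 2), (6, 1)}, so the count is 2.
Comparison with the Bézout bound: 2 ≤ 2 = deg(f)·deg(g), as expected for curves with no common component (the bound is attained).


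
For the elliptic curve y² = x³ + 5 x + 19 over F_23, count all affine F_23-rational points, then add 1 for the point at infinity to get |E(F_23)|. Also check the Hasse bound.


Affine points = {(1, 5), (1, 18), (5, 10), (5, 13), (6, 9), (6, 14), (7, 11), (7, 12), (11, 5), (11, 18), (12, 6), (12, 17), (13, 2), (13, 21), (14, 2), (14, 21), (16, 3), (16, 20), (17, 7), (17, 16), (19, 2), (19, 21), (20, 0), (21, 1), (21, 22), (22, 6), (22, 17)}; affine count = 27; |E(F_23)| = 28.

Discriminant check: Δ ∝ 4a³ + 27b² = 4·5³ + 27·19² = 4·125 + 27·361 ≡ 12 (mod 23). Nonzero ⇒ E is nonsingular.
For each x ∈ F_23, compute rhs = x³ + 5·x + 19 mod 23, then count y ∈ F_23 with y² ≡ rhs.
  x = 0: rhs = 19, matching y values: none (0 points).
  x = 1: rhs = 2, matching y values: 5, 18 (2 points).
  x = 2: rhs = 14, matching y values: none (0 points).
  x = 3: rhs = 15, matching y values: none (0 points).
  x = 4: rhs = 11, matching y values: none (0 points).
  x = 5: rhs = 8, matching y values: 10, 13 (2 points).
  x = 6: rhs = 12, matching y values: 9, 14 (2 points).
  x = 7: rhs = 6, matching y values: 11, 12 (2 points).
  x = 8: rhs = 19, matching y values: none (0 points).
  x = 9: rhs = 11, matching y values: none (0 points).
  x = 10: rhs = 11, matching y values: none (0 points).
  x = 11: rhs = 2, matching y values: 5, 18 (2 points).
  x = 12: rhs = 13, matching y values: 6, 17 (2 points).
  x = 13: rhs = 4, matching y values: 2, 21 (2 points).
  x = 14: rhs = 4, matching y values: 2, 21 (2 points).
  x = 15: rhs = 19, matching y values: none (0 points).
  x = 16: rhs = 9, matching y values: 3, 20 (2 points).
  x = 17: rhs = 3, matching y values: 7, 16 (2 points).
  x = 18: rhs = 7, matching y values: none (0 points).
  x = 19: rhs = 4, matching y values: 2, 21 (2 points).
  x = 20: rhs = 0, matching y values: 0 (1 points).
  x = 21: rhs = 1, matching y values: 1, 22 (2 points).
  x = 22: rhs = 13, matching y values: 6, 17 (2 points).
Total affine count: 27.
Full point count |E(F_23)| = 27 + 1 = 28.
Hasse bound: |28 − (23+1)| = |4| = 4 ≤ 2√23 ≈ 9.5917 ✓.


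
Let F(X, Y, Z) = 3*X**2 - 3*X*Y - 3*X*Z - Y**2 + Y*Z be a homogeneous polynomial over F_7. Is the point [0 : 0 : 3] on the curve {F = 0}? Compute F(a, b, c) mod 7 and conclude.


F(0,0,3) ≡ 0 (mod 7); P is on the curve.

Evaluate F(0, 0, 3) term-by-term (mod 7).
  3*X**2 ↦ 3·0·1·1 = 0
  -3*X*Y ↦ -3·0·0·1 = 0
  -3*X*Z ↦ -3·0·1·3 = 0
  -Y**2 ↦ -1·1·0·1 = 0
  Y*Z ↦ 1·1·0·3 = 0
Sum: F(0, 0, 3) = (0) + (0) + (0) + (0) + (0) = 0.
Reducing mod 7: 0 ≡ 0 (mod 7).
Since F(a, b, c) ≡ 0 (mod 7), P lies on the curve.


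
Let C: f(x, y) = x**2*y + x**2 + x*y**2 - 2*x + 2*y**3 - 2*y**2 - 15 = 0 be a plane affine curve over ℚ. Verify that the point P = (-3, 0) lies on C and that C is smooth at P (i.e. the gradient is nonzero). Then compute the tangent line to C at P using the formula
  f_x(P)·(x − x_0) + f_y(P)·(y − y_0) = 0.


Tangent line at P: -8*x + 9*y - 24 = 0.

Step 1: f(-3, 0) = 0, so P lies on C.
Step 2: partial derivatives
  f_x(x, y) = 2*x*y + 2*x + y**2 - 2, f_y(x, y) = x**2 + 2*x*y + 6*y**2 - 4*y.
  f_x(P) = -8, f_y(P) = 9 (gradient nonzero, so P is smooth).
Step 3: tangent line at P: -8·(x − -3) + 9·(y − 0) = 0.
Expanding: -8*x + 9*y - 24 = 0.


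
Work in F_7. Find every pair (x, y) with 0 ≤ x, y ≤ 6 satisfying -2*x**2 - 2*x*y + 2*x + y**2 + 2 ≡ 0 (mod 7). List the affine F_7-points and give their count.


Affine F_7-points: {(5, 5)}; count = 1.

For each of the 49 pairs (x, y) ∈ F_7², evaluate f(x, y) mod 7. Record the zeros.
  x = 0: [0↦2, 1↦3, 2↦6, 3↦4, 4↦4, 5↦6, 6↦3]  zeros at y ∈ ∅
  x = 1: [0↦2, 1↦1, 2↦2, 3↦5, 4↦3, 5↦3, 6↦5]  zeros at y ∈ ∅
  x = 2: [0↦5, 1↦2, 2↦1, 3↦2, 4↦5, 5↦3, 6↦3]  zeros at y ∈ ∅
  x = 3: [0↦4, 1↦6, 2↦3, 3↦2, 4↦3, 5↦6, 6↦4]  zeros at y ∈ ∅
  x = 4: [0↦6, 1↦6, 2↦1, 3↦5, 4↦4, 5↦5, 6↦1]  zeros at y ∈ ∅
  x = 5: [0↦4, 1↦2, 2↦2, 3↦4, 4↦1, 5↦0, 6↦1]  zeros at y ∈ {5}
  x = 6: [0↦5, 1↦1, 2↦6, 3↦6, 4↦1, 5↦5, 6↦4]  zeros at y ∈ ∅
Collecting zeros: affine points = {(5, 5)}.
Total count |C(F_7)_aff| = 1.


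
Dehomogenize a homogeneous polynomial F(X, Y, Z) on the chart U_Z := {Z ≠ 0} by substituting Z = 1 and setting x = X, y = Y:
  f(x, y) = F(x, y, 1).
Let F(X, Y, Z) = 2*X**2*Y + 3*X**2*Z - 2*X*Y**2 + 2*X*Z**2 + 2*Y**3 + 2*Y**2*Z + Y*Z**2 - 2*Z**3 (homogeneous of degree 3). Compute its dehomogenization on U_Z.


f(x, y) = 2*x**2*y + 3*x**2 - 2*x*y**2 + 2*x + 2*y**3 + 2*y**2 + y - 2

On U_Z we set Z = 1. Each monomial c·X^i·Y^j·Z^k in F becomes c·x^i·y^j·1^k = c·x^i·y^j.
Substituting Z = 1: F(X, Y, 1) = 2*x**2*y + 3*x**2 - 2*x*y**2 + 2*x + 2*y**3 + 2*y**2 + y - 2.
Note: deg(f) ≤ deg(F) = 3; strict inequality happens when F is divisible by Z (lost terms).


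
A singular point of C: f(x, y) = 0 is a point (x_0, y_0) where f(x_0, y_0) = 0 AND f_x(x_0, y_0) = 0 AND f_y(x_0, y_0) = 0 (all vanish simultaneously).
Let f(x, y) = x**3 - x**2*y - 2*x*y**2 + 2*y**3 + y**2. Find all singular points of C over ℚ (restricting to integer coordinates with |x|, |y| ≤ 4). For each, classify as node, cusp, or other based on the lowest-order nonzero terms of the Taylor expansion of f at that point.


Singular points: {(0, 0)}; classification: cusp.

Compute partial derivatives:
  f_x = 3*x**2 - 2*x*y - 2*y**2.
  f_y = -x**2 - 4*x*y + 6*y**2 + 2*y.
Scan x_0 ∈ {−4, ..., 4}. For each x_0, f_y(x_0, y) is a polynomial in y; find its integer roots y ∈ {−4, ..., 4}, then test f_x and f at those candidates.
  x = -4: f_y(-4, y) = 6*y**2 + 18*y - 16; no integer root y with |y| ≤ 4.
  x = -3: f_y(-3, y) = 6*y**2 + 14*y - 9; no integer root y with |y| ≤ 4.
  x = -2: f_y(-2, y) = 6*y**2 + 10*y - 4; vanishes at y ∈ {-2}. (-2, -2): f_x = -4 ≠ 0.
  x = -1: f_y(-1, y) = 6*y**2 + 6*y - 1; no integer root y with |y| ≤ 4.
  x = 0: f_y(0, y) = 6*y**2 + 2*y; vanishes at y ∈ {0}. (0, 0): f_x = 0, f = 0 — SINGULAR.
  x = 1: f_y(1, y) = 6*y**2 - 2*y - 1; no integer root y with |y| ≤ 4.
  x = 2: f_y(2, y) = 6*y**2 - 6*y - 4; no integer root y with |y| ≤ 4.
  x = 3: f_y(3, y) = 6*y**2 - 10*y - 9; no integer root y with |y| ≤ 4.
  x = 4: f_y(4, y) = 6*y**2 - 14*y - 16; no integer root y with |y| ≤ 4.
Only singular point on the grid: (0, 0).
Classify: substitute x = 0 + u, y = 0 + v and expand: f = u**3 - u**2*v - 2*u*v**2 + 2*v**3 + v**2.
No constant or linear terms (consistent with a singular point). Quadratic part: v**2. Cubic part: u**3 - u**2*v - 2*u*v**2 + 2*v**3.
The quadratic part v**2 is a perfect square, so there is a single (double) tangent line v = 0, i.e. y = 0. Restricting the cubic part to that line (v = 0) leaves u**3 ≠ 0, so f is not divisible by v and the branch is v² ≈ -u**3 to lowest order — this is a cusp.
Classification: cusp.


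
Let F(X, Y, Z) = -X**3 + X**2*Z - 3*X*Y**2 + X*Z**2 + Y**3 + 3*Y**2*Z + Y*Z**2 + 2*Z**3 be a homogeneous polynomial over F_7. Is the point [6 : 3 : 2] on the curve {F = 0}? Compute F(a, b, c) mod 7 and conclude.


F(6,3,2) ≡ 2 (mod 7); P is NOT on the curve.

Evaluate F(6, 3, 2) term-by-term (mod 7).
  -X**3 ↦ -1·216·1·1 = -216
  X**2*Z ↦ 1·36·1·2 = 72
  -3*X*Y**2 ↦ -3·6·9·1 = -162
  X*Z**2 ↦ 1·6·1·4 = 24
  Y**3 ↦ 1·1·27·1 = 27
  3*Y**2*Z ↦ 3·1·9·2 = 54
  Y*Z**2 ↦ 1·1·3·4 = 12
  2*Z**3 ↦ 2·1·1·8 = 16
Sum: F(6, 3, 2) = (-216) + (72) + (-162) + (24) + (27) + (54) + (12) + (16) = -173.
Reducing mod 7: -173 ≡ 2 (mod 7).
Since F(a, b, c) ≡ 2 ≠ 0 (mod 7), P does NOT lie on the curve.


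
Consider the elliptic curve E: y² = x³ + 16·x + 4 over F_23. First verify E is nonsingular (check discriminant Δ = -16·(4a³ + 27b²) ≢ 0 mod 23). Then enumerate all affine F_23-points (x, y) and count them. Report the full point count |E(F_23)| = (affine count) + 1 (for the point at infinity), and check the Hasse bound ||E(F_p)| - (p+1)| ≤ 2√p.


Affine points = {(0, 2), (0, 21), (5, 5), (5, 18), (8, 0), (9, 7), (9, 16), (11, 4), (11, 19), (15, 10), (15, 13), (16, 3), (16, 20), (18, 11), (18, 12)}; affine count = 15; |E(F_23)| = 16.

Discriminant check: Δ ∝ 4a³ + 27b² = 4·16³ + 27·4² = 4·4096 + 27·16 ≡ 3 (mod 23). Nonzero ⇒ E is nonsingular.
For each x ∈ F_23, compute rhs = x³ + 16·x + 4 mod 23, then count y ∈ F_23 with y² ≡ rhs.
  x = 0: rhs = 4, matching y values: 2, 21 (2 points).
  x = 1: rhs = 21, matching y values: none (0 points).
  x = 2: rhs = 21, matching y values: none (0 points).
  x = 3: rhs = 10, matching y values: none (0 points).
  x = 4: rhs = 17, matching y values: none (0 points).
  x = 5: rhs = 2, matching y values: 5, 18 (2 points).
  x = 6: rhs = 17, matching y values: none (0 points).
  x = 7: rhs = 22, matching y values: none (0 points).
  x = 8: rhs = 0, matching y values: 0 (1 points).
  x = 9: rhs = 3, matching y values: 7, 16 (2 points).
  x = 10: rhs = 14, matching y values: none (0 points).
  x = 11: rhs = 16, matching y values: 4, 19 (2 points).
  x = 12: rhs = 15, matching y values: none (0 points).
  x = 13: rhs = 17, matching y values: none (0 points).
  x = 14: rhs = 5, matching y values: none (0 points).
  x = 15: rhs = 8, matching y values: 10, 13 (2 points).
  x = 16: rhs = 9, matching y values: 3, 20 (2 points).
  x = 17: rhs = 14, matching y values: none (0 points).
  x = 18: rhs = 6, matching y values: 11, 12 (2 points).
  x = 19: rhs = 14, matching y values: none (0 points).
  x = 20: rhs = 21, matching y values: none (0 points).
  x = 21: rhs = 10, matching y values: none (0 points).
  x = 22: rhs = 10, matching y values: none (0 points).
Total affine count: 15.
Full point count |E(F_23)| = 15 + 1 = 16.
Hasse bound: |16 − (23+1)| = |-8| = 8 ≤ 2√23 ≈ 9.5917 ✓.


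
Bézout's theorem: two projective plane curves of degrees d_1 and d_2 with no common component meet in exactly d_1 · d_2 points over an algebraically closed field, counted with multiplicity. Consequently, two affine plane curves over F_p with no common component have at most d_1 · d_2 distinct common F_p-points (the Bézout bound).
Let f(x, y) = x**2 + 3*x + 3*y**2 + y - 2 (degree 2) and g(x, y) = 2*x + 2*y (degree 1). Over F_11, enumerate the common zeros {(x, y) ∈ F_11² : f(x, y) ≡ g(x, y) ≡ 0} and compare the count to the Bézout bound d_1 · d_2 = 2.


Common zeros: {(6, 5), (10, 1)}; count = 2; Bézout bound = 2.

deg(f) = 2, deg(g) = 1, so Bézout bound = 2.
Scan x ∈ F_11. For each x, list the y ∈ F_11 with f(x, y) ≡ 0 and those with g(x, y) ≡ 0 (mod 11); the common zeros in that column are the intersection.
  x = 0: f ≡ 0 at y ∈ {8, 10}; g ≡ 0 at y ∈ {0}; common: ∅.
  x = 1: f ≡ 0 at y ∈ ∅; g ≡ 0 at y ∈ {10}; common: ∅.
  x = 2: f ≡ 0 at y ∈ {2, 5}; g ≡ 0 at y ∈ {9}; common: ∅.
  x = 3: f ≡ 0 at y ∈ ∅; g ≡ 0 at y ∈ {8}; common: ∅.
  x = 4: f ≡ 0 at y ∈ ∅; g ≡ 0 at y ∈ {7}; common: ∅.
  x = 5: f ≡ 0 at y ∈ ∅; g ≡ 0 at y ∈ {6}; common: ∅.
  x = 6: f ≡ 0 at y ∈ {2, 5}; g ≡ 0 at y ∈ {5}; common: {5}.
  x = 7: f ≡ 0 at y ∈ ∅; g ≡ 0 at y ∈ {4}; common: ∅.
  x = 8: f ≡ 0 at y ∈ {8, 10}; g ≡ 0 at y ∈ {3}; common: ∅.
  x = 9: f ≡ 0 at y ∈ {1, 6}; g ≡ 0 at y ∈ {2}; common: ∅.
  x = 10: f ≡ 0 at y ∈ {1, 6}; g ≡ 0 at y ∈ {1}; common: {1}.
Collecting: common zeros = {(6, 5), (10, 1)}, so the count is 2.
Comparison with the Bézout bound: 2 ≤ 2 = deg(f)·deg(g), as expected for curves with no common component (the bound is attained).


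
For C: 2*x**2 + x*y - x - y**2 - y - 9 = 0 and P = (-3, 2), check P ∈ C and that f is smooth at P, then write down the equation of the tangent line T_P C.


Tangent line at P: -11*x - 8*y - 17 = 0.

Step 1: f(-3, 2) = 0, so P lies on C.
Step 2: partial derivatives
  f_x(x, y) = 4*x + y - 1, f_y(x, y) = x - 2*y - 1.
  f_x(P) = -11, f_y(P) = -8 (gradient nonzero, so P is smooth).
Step 3: tangent line at P: -11·(x − -3) + -8·(y − 2) = 0.
Expanding: -11*x - 8*y - 17 = 0.


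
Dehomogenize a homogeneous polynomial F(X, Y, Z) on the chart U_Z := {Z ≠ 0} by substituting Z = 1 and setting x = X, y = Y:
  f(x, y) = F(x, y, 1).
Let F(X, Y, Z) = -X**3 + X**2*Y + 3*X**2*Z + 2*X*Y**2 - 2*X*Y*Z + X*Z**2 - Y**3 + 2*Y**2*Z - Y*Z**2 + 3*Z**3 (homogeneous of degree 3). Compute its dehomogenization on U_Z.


f(x, y) = -x**3 + x**2*y + 3*x**2 + 2*x*y**2 - 2*x*y + x - y**3 + 2*y**2 - y + 3

On U_Z we set Z = 1. Each monomial c·X^i·Y^j·Z^k in F becomes c·x^i·y^j·1^k = c·x^i·y^j.
Substituting Z = 1: F(X, Y, 1) = -x**3 + x**2*y + 3*x**2 + 2*x*y**2 - 2*x*y + x - y**3 + 2*y**2 - y + 3.
Note: deg(f) ≤ deg(F) = 3; strict inequality happens when F is divisible by Z (lost terms).


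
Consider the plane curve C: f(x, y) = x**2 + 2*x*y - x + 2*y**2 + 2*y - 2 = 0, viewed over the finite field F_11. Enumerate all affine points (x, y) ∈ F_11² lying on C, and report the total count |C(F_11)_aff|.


Affine F_11-points: {(0, 3), (0, 7), (2, 0), (2, 8), (4, 1), (4, 5), (5, 8), (6, 1), (6, 3), (9, 5), (9, 7), (10, 0)}; count = 12.

For each of the 121 pairs (x, y) ∈ F_11², evaluate f(x, y) mod 11. Record the zeros.
  x = 0: [0↦9, 1↦2, 2↦10, 3↦0, 4↦5, 5↦3, 6↦5, 7↦0, 8↦10, 9↦2, 10↦9]  zeros at y ∈ {3, 7}
  x = 1: [0↦9, 1↦4, 2↦3, 3↦6, 4↦2, 5↦2, 6↦6, 7↦3, 8↦4, 9↦9, 10↦7]  zeros at y ∈ ∅
  x = 2: [0↦0, 1↦8, 2↦9, 3↦3, 4↦1, 5↦3, 6↦9, 7↦8, 8↦0, 9↦7, 10↦7]  zeros at y ∈ {0, 8}
  x = 3: [0↦4, 1↦3, 2↦6, 3↦2, 4↦2, 5↦6, 6↦3, 7↦4, 8↦9, 9↦7, 10↦9]  zeros at y ∈ ∅
  x = 4: [0↦10, 1↦0, 2↦5, 3↦3, 4↦5, 5↦0, 6↦10, 7↦2, 8↦9, 9↦9, 10↦2]  zeros at y ∈ {1, 5}
  x = 5: [0↦7, 1↦10, 2↦6, 3↦6, 4↦10, 5↦7, 6↦8, 7↦2, 8↦0, 9↦2, 10↦8]  zeros at y ∈ {8}
  x = 6: [0↦6, 1↦0, 2↦9, 3↦0, 4↦6, 5↦5, 6↦8, 7↦4, 8↦4, 9↦8, 10↦5]  zeros at y ∈ {1, 3}
  x = 7: [0↦7, 1↦3, 2↦3, 3↦7, 4↦4, 5↦5, 6↦10, 7↦8, 8↦10, 9↦5, 10↦4]  zeros at y ∈ ∅
  x = 8: [0↦10, 1↦8, 2↦10, 3↦5, 4↦4, 5↦7, 6↦3, 7↦3, 8↦7, 9↦4, 10↦5]  zeros at y ∈ ∅
  x = 9: [0↦4, 1↦4, 2↦8, 3↦5, 4↦6, 5↦0, 6↦9, 7↦0, 8↦6, 9↦5, 10↦8]  zeros at y ∈ {5, 7}
  x = 10: [0↦0, 1↦2, 2↦8, 3↦7, 4↦10, 5↦6, 6↦6, 7↦10, 8↦7, 9↦8, 10↦2]  zeros at y ∈ {0}
Collecting zeros: affine points = {(0, 3), (0, 7), (2, 0), (2, 8), (4, 1), (4, 5), (5, 8), (6, 1), (6, 3), (9, 5), (9, 7), (10, 0)}.
Total count |C(F_11)_aff| = 12.


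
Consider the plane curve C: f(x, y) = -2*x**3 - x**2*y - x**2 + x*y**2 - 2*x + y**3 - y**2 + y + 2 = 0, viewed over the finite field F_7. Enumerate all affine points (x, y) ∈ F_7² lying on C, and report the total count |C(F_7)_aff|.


Affine F_7-points: {(4, 1), (4, 4), (4, 6), (6, 3)}; count = 4.

For each of the 49 pairs (x, y) ∈ F_7², evaluate f(x, y) mod 7. Record the zeros.
  x = 0: [0↦2, 1↦3, 2↦1, 3↦2, 4↦5, 5↦2, 6↦6]  zeros at y ∈ ∅
  x = 1: [0↦4, 1↦5, 2↦5, 3↦3, 4↦5, 5↦3, 6↦3]  zeros at y ∈ ∅
  x = 2: [0↦6, 1↦5, 2↦5, 3↦5, 4↦4, 5↦1, 6↦2]  zeros at y ∈ ∅
  x = 3: [0↦3, 1↦5, 2↦3, 3↦3, 4↦4, 5↦5, 6↦5]  zeros at y ∈ ∅
  x = 4: [0↦4, 1↦0, 2↦1, 3↦6, 4↦0, 5↦3, 6↦0]  zeros at y ∈ {1, 4, 6}
  x = 5: [0↦4, 1↦6, 2↦1, 3↦2, 4↦1, 5↦4, 6↦3]  zeros at y ∈ ∅
  x = 6: [0↦5, 1↦4, 2↦5, 3↦0, 4↦2, 5↦3, 6↦2]  zeros at y ∈ {3}
Collecting zeros: affine points = {(4, 1), (4, 4), (4, 6), (6, 3)}.
Total count |C(F_7)_aff| = 4.


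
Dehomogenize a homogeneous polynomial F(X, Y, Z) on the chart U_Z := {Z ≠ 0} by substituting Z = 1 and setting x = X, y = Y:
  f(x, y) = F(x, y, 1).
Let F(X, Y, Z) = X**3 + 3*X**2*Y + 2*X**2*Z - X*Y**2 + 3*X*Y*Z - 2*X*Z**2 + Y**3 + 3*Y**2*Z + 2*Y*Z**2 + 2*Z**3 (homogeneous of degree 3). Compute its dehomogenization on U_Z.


f(x, y) = x**3 + 3*x**2*y + 2*x**2 - x*y**2 + 3*x*y - 2*x + y**3 + 3*y**2 + 2*y + 2

On U_Z we set Z = 1. Each monomial c·X^i·Y^j·Z^k in F becomes c·x^i·y^j·1^k = c·x^i·y^j.
Substituting Z = 1: F(X, Y, 1) = x**3 + 3*x**2*y + 2*x**2 - x*y**2 + 3*x*y - 2*x + y**3 + 3*y**2 + 2*y + 2.
Note: deg(f) ≤ deg(F) = 3; strict inequality happens when F is divisible by Z (lost terms).


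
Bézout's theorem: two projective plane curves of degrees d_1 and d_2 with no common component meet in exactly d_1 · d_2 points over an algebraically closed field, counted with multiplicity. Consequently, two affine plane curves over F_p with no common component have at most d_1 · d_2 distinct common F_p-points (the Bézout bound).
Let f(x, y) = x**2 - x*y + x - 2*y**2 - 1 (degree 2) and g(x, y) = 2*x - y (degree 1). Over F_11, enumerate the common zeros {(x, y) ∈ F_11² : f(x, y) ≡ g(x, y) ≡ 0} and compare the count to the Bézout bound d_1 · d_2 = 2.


Common zeros: {(6, 1), (10, 9)}; count = 2; Bézout bound = 2.

deg(f) = 2, deg(g) = 1, so Bézout bound = 2.
Scan x ∈ F_11. For each x, list the y ∈ F_11 with f(x, y) ≡ 0 and those with g(x, y) ≡ 0 (mod 11); the common zeros in that column are the intersection.
  x = 0: f ≡ 0 at y ∈ {4, 7}; g ≡ 0 at y ∈ {0}; common: ∅.
  x = 1: f ≡ 0 at y ∈ {6, 10}; g ≡ 0 at y ∈ {2}; common: ∅.
  x = 2: f ≡ 0 at y ∈ {5}; g ≡ 0 at y ∈ {4}; common: ∅.
  x = 3: f ≡ 0 at y ∈ {0, 4}; g ≡ 0 at y ∈ {6}; common: ∅.
  x = 4: f ≡ 0 at y ∈ {3, 6}; g ≡ 0 at y ∈ {8}; common: ∅.
  x = 5: f ≡ 0 at y ∈ {1, 2}; g ≡ 0 at y ∈ {10}; common: ∅.
  x = 6: f ≡ 0 at y ∈ {1, 7}; g ≡ 0 at y ∈ {1}; common: {1}.
  x = 7: f ≡ 0 at y ∈ {0, 2}; g ≡ 0 at y ∈ {3}; common: ∅.
  x = 8: f ≡ 0 at y ∈ {8, 10}; g ≡ 0 at y ∈ {5}; common: ∅.
  x = 9: f ≡ 0 at y ∈ {3, 9}; g ≡ 0 at y ∈ {7}; common: ∅.
  x = 10: f ≡ 0 at y ∈ {8, 9}; g ≡ 0 at y ∈ {9}; common: {9}.
Collecting: common zeros = {(6, 1), (10, 9)}, so the count is 2.
Comparison with the Bézout bound: 2 ≤ 2 = deg(f)·deg(g), as expected for curves with no common component (the bound is attained).
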